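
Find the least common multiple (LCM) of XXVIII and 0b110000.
Convert XXVIII (Roman numeral) → 10 + 10 + 5 + 1 + 1 + 1 = 28 (decimal)
Convert 0b110000 (binary) → 32 + 16 = 48 (decimal)
Compute lcm(28, 48) = 336
336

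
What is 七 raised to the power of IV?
Convert 七 (Chinese numeral) → 7 (decimal)
Convert IV (Roman numeral) → 4 (decimal)
Compute 7 ^ 4 = 2401
2401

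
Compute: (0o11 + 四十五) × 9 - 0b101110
Convert 0o11 (octal) → 1×8 + 1 = 9 (decimal)
Convert 四十五 (Chinese numeral) → 4×10 + 5 = 45 (decimal)
Convert 0b101110 (binary) → 32 + 8 + 4 + 2 = 46 (decimal)
Expression in decimal: (9 + 45) × 9 - 46
Parentheses first: 9 + 45 = 54
Multiply: 54 × 9 = 486
Subtract: 486 - 46 = 440
440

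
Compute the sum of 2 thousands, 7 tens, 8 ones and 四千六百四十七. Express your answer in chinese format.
Convert 2 thousands, 7 tens, 8 ones (place-value notation) → 2×1000 + 7×10 + 8 = 2078 (decimal)
Convert 四千六百四十七 (Chinese numeral) → 4×1000 + 6×100 + 4×10 + 7 = 4647 (decimal)
Compute 2078 + 4647 = 6725
Convert 6725 (decimal) → 6725 = 6×1000 + 7×100 + 2×10 + 5 → 六千七百二十五 (Chinese numeral)
六千七百二十五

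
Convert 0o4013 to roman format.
Convert 0o4013 (octal) → 4×512 + 1×8 + 3 = 2059 (decimal)
Convert 2059 (decimal) → 2059 = 1000 + 1000 + 50 + 9 → MMLIX (Roman numeral)
MMLIX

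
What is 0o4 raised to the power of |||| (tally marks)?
Convert 0o4 (octal) → 4 (decimal)
Convert |||| (tally marks) → 4 (decimal)
Compute 4 ^ 4 = 256
256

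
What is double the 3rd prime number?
The 3rd prime number = 5
Compute 5 × 2 = 10
10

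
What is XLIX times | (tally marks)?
Convert XLIX (Roman numeral) → 40 + 9 = 49 (decimal)
Convert | (tally marks) → 1 (decimal)
Compute 49 × 1 = 49
49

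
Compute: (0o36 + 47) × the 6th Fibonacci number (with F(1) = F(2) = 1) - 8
Convert 0o36 (octal) → 3×8 + 6 = 30 (decimal)
Convert the 6th Fibonacci number (with F(1) = F(2) = 1) (Fibonacci index) → 1, 1, 2, 3, 5, 8 → 8 (decimal)
Expression in decimal: (30 + 47) × 8 - 8
Parentheses first: 30 + 47 = 77
Multiply: 77 × 8 = 616
Subtract: 616 - 8 = 608
608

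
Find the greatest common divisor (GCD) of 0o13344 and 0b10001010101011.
Convert 0o13344 (octal) → 1×4096 + 3×512 + 3×64 + 4×8 + 4 = 5860 (decimal)
Convert 0b10001010101011 (binary) → 8192 + 512 + 128 + 32 + 8 + 2 + 1 = 8875 (decimal)
Compute gcd(5860, 8875) = 5
5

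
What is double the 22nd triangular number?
The 22nd triangular number = 22×23/2 = 253
Compute 253 × 2 = 506
506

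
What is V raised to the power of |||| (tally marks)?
Convert V (Roman numeral) → 5 (decimal)
Convert |||| (tally marks) → 4 (decimal)
Compute 5 ^ 4 = 625
625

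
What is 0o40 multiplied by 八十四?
Convert 0o40 (octal) → 4×8 = 32 (decimal)
Convert 八十四 (Chinese numeral) → 8×10 + 4 = 84 (decimal)
Compute 32 × 84 = 2688
2688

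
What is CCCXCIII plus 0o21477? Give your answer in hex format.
Convert CCCXCIII (Roman numeral) → 100 + 100 + 100 + 90 + 1 + 1 + 1 = 393 (decimal)
Convert 0o21477 (octal) → 2×4096 + 1×512 + 4×64 + 7×8 + 7 = 9023 (decimal)
Compute 393 + 9023 = 9416
Convert 9416 (decimal) → 9416 = 2×4096 + 4×256 + 12×16 + 8 → 0x24C8 (hexadecimal)
0x24C8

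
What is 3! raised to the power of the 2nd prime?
Convert 3! (factorial) → 6 (decimal)
Convert the 2nd prime (prime index) → 3 (decimal)
Compute 6 ^ 3 = 216
216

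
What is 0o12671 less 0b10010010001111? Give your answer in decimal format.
Convert 0o12671 (octal) → 1×4096 + 2×512 + 6×64 + 7×8 + 1 = 5561 (decimal)
Convert 0b10010010001111 (binary) → 8192 + 1024 + 128 + 8 + 4 + 2 + 1 = 9359 (decimal)
Compute 5561 - 9359 = -3798
-3798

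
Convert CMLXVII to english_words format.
Convert CMLXVII (Roman numeral) → 900 + 50 + 10 + 5 + 1 + 1 = 967 (decimal)
Convert 967 (decimal) → 967 = 9×100 + 67 → nine hundred sixty-seven (English words)
nine hundred sixty-seven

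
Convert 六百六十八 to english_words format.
Convert 六百六十八 (Chinese numeral) → 6×100 + 6×10 + 8 = 668 (decimal)
Convert 668 (decimal) → 668 = 6×100 + 68 → six hundred sixty-eight (English words)
six hundred sixty-eight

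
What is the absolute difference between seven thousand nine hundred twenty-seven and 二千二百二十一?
Convert seven thousand nine hundred twenty-seven (English words) → 7×1000 + 9×100 + 27 = 7927 (decimal)
Convert 二千二百二十一 (Chinese numeral) → 2×1000 + 2×100 + 2×10 + 1 = 2221 (decimal)
Compute |7927 - 2221| = 5706
5706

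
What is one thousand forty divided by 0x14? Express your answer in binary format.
Convert one thousand forty (English words) → 1×1000 + 40 = 1040 (decimal)
Convert 0x14 (hexadecimal) → 1×16 + 4 = 20 (decimal)
Compute 1040 ÷ 20 = 52
Convert 52 (decimal) → 52 = 32 + 16 + 4 → 0b110100 (binary)
0b110100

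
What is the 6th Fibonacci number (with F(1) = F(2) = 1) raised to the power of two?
Convert the 6th Fibonacci number (with F(1) = F(2) = 1) (Fibonacci index) → 1, 1, 2, 3, 5, 8 → 8 (decimal)
Convert two (English words) → 2 (decimal)
Compute 8 ^ 2 = 64
64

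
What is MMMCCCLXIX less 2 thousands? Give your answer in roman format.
Convert MMMCCCLXIX (Roman numeral) → 1000 + 1000 + 1000 + 100 + 100 + 100 + 50 + 10 + 9 = 3369 (decimal)
Convert 2 thousands (place-value notation) → 2×1000 = 2000 (decimal)
Compute 3369 - 2000 = 1369
Convert 1369 (decimal) → 1369 = 1000 + 100 + 100 + 100 + 50 + 10 + 9 → MCCCLXIX (Roman numeral)
MCCCLXIX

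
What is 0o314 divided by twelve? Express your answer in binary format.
Convert 0o314 (octal) → 3×64 + 1×8 + 4 = 204 (decimal)
Convert twelve (English words) → 12 (decimal)
Compute 204 ÷ 12 = 17
Convert 17 (decimal) → 17 = 16 + 1 → 0b10001 (binary)
0b10001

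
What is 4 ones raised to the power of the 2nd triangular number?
Convert 4 ones (place-value notation) → 4 (decimal)
Convert the 2nd triangular number (triangular index) → 2×3/2 = 3 (decimal)
Compute 4 ^ 3 = 64
64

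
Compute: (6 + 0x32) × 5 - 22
Convert 0x32 (hexadecimal) → 3×16 + 2 = 50 (decimal)
Expression in decimal: (6 + 50) × 5 - 22
Parentheses first: 6 + 50 = 56
Multiply: 56 × 5 = 280
Subtract: 280 - 22 = 258
258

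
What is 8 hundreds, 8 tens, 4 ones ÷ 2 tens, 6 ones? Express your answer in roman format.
Convert 8 hundreds, 8 tens, 4 ones (place-value notation) → 8×100 + 8×10 + 4 = 884 (decimal)
Convert 2 tens, 6 ones (place-value notation) → 2×10 + 6 = 26 (decimal)
Compute 884 ÷ 26 = 34
Convert 34 (decimal) → 34 = 10 + 10 + 10 + 4 → XXXIV (Roman numeral)
XXXIV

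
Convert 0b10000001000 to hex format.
Convert 0b10000001000 (binary) → 1024 + 8 = 1032 (decimal)
Convert 1032 (decimal) → 1032 = 4×256 + 8 → 0x408 (hexadecimal)
0x408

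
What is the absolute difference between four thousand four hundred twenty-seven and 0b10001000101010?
Convert four thousand four hundred twenty-seven (English words) → 4×1000 + 4×100 + 27 = 4427 (decimal)
Convert 0b10001000101010 (binary) → 8192 + 512 + 32 + 8 + 2 = 8746 (decimal)
Compute |4427 - 8746| = 4319
4319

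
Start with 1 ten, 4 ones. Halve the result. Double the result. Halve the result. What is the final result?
Convert 1 ten, 4 ones (place-value notation) → 1×10 + 4 = 14 (decimal)
Start: 14
14 ÷ 2 = 7
7 × 2 = 14
14 ÷ 2 = 7
7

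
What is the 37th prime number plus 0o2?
The 37th prime number = 157
Convert 0o2 (octal) → 2 (decimal)
Compute 157 + 2 = 159
159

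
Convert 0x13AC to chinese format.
Convert 0x13AC (hexadecimal) → 1×4096 + 3×256 + 10×16 + 12 = 5036 (decimal)
Convert 5036 (decimal) → 5036 = 5×1000 + 3×10 + 6 → 五千零三十六 (Chinese numeral)
五千零三十六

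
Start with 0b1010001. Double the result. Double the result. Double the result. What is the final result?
Convert 0b1010001 (binary) → 64 + 16 + 1 = 81 (decimal)
Start: 81
81 × 2 = 162
162 × 2 = 324
324 × 2 = 648
648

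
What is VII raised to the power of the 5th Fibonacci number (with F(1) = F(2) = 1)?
Convert VII (Roman numeral) → 5 + 1 + 1 = 7 (decimal)
Convert the 5th Fibonacci number (with F(1) = F(2) = 1) (Fibonacci index) → 1, 1, 2, 3, 5 → 5 (decimal)
Compute 7 ^ 5 = 16807
16807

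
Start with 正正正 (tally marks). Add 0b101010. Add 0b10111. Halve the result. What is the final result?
Convert 正正正 (tally marks) → 5 + 5 + 5 = 15 (decimal)
Start: 15
Convert 0b101010 (binary) → 32 + 8 + 2 = 42 (decimal)
15 + 42 = 57
Convert 0b10111 (binary) → 16 + 4 + 2 + 1 = 23 (decimal)
57 + 23 = 80
80 ÷ 2 = 40
40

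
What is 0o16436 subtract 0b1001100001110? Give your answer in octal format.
Convert 0o16436 (octal) → 1×4096 + 6×512 + 4×64 + 3×8 + 6 = 7454 (decimal)
Convert 0b1001100001110 (binary) → 4096 + 512 + 256 + 8 + 4 + 2 = 4878 (decimal)
Compute 7454 - 4878 = 2576
Convert 2576 (decimal) → 2576 = 5×512 + 2×8 → 0o5020 (octal)
0o5020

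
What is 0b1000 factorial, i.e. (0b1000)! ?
Convert 0b1000 (binary) → 8 (decimal)
Compute 8! = 40320
40320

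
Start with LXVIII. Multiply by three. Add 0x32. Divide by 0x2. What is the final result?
Convert LXVIII (Roman numeral) → 50 + 10 + 5 + 1 + 1 + 1 = 68 (decimal)
Start: 68
Convert three (English words) → 3 (decimal)
68 × 3 = 204
Convert 0x32 (hexadecimal) → 3×16 + 2 = 50 (decimal)
204 + 50 = 254
Convert 0x2 (hexadecimal) → 2 (decimal)
254 ÷ 2 = 127
127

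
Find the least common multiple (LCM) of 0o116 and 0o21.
Convert 0o116 (octal) → 1×64 + 1×8 + 6 = 78 (decimal)
Convert 0o21 (octal) → 2×8 + 1 = 17 (decimal)
Compute lcm(78, 17) = 1326
1326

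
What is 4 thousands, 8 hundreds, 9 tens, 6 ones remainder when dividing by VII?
Convert 4 thousands, 8 hundreds, 9 tens, 6 ones (place-value notation) → 4×1000 + 8×100 + 9×10 + 6 = 4896 (decimal)
Convert VII (Roman numeral) → 5 + 1 + 1 = 7 (decimal)
Compute 4896 mod 7 = 3
3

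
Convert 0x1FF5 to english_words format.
Convert 0x1FF5 (hexadecimal) → 1×4096 + 15×256 + 15×16 + 5 = 8181 (decimal)
Convert 8181 (decimal) → 8181 = 8×1000 + 1×100 + 81 → eight thousand one hundred eighty-one (English words)
eight thousand one hundred eighty-one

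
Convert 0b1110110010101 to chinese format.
Convert 0b1110110010101 (binary) → 4096 + 2048 + 1024 + 256 + 128 + 16 + 4 + 1 = 7573 (decimal)
Convert 7573 (decimal) → 7573 = 7×1000 + 5×100 + 7×10 + 3 → 七千五百七十三 (Chinese numeral)
七千五百七十三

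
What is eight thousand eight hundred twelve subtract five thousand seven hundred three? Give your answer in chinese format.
Convert eight thousand eight hundred twelve (English words) → 8×1000 + 8×100 + 12 = 8812 (decimal)
Convert five thousand seven hundred three (English words) → 5×1000 + 7×100 + 3 = 5703 (decimal)
Compute 8812 - 5703 = 3109
Convert 3109 (decimal) → 3109 = 3×1000 + 1×100 + 9 → 三千一百零九 (Chinese numeral)
三千一百零九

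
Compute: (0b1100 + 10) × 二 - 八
Convert 0b1100 (binary) → 8 + 4 = 12 (decimal)
Convert 二 (Chinese numeral) → 2 (decimal)
Convert 八 (Chinese numeral) → 8 (decimal)
Expression in decimal: (12 + 10) × 2 - 8
Parentheses first: 12 + 10 = 22
Multiply: 22 × 2 = 44
Subtract: 44 - 8 = 36
36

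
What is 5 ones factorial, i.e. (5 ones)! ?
Convert 5 ones (place-value notation) → 5 (decimal)
Compute 5! = 120
120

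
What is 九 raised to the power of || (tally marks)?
Convert 九 (Chinese numeral) → 9 (decimal)
Convert || (tally marks) → 2 (decimal)
Compute 9 ^ 2 = 81
81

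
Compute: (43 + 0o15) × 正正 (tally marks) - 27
Convert 0o15 (octal) → 1×8 + 5 = 13 (decimal)
Convert 正正 (tally marks) → 5 + 5 = 10 (decimal)
Expression in decimal: (43 + 13) × 10 - 27
Parentheses first: 43 + 13 = 56
Multiply: 56 × 10 = 560
Subtract: 560 - 27 = 533
533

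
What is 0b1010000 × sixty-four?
Convert 0b1010000 (binary) → 64 + 16 = 80 (decimal)
Convert sixty-four (English words) → 64 (decimal)
Compute 80 × 64 = 5120
5120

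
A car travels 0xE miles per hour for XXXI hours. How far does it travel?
Convert 0xE (hexadecimal) → 14 (decimal)
Convert XXXI (Roman numeral) → 10 + 10 + 10 + 1 = 31 (decimal)
Compute 14 × 31 = 434
434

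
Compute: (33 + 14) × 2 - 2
Parentheses first: 33 + 14 = 47
Multiply: 47 × 2 = 94
Subtract: 94 - 2 = 92
92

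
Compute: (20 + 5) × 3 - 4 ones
Convert 4 ones (place-value notation) → 4 (decimal)
Expression in decimal: (20 + 5) × 3 - 4
Parentheses first: 20 + 5 = 25
Multiply: 25 × 3 = 75
Subtract: 75 - 4 = 71
71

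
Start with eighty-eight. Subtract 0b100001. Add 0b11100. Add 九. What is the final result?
Convert eighty-eight (English words) → 88 (decimal)
Start: 88
Convert 0b100001 (binary) → 32 + 1 = 33 (decimal)
88 - 33 = 55
Convert 0b11100 (binary) → 16 + 8 + 4 = 28 (decimal)
55 + 28 = 83
Convert 九 (Chinese numeral) → 9 (decimal)
83 + 9 = 92
92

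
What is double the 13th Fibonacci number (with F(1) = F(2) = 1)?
The 13th Fibonacci number (with F(1) = F(2) = 1): 1, 1, 2, 3, 5, 8, 13, 21, 34, 55, 89, 144, 233 → 233
Compute 233 × 2 = 466
466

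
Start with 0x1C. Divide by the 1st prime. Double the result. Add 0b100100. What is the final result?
Convert 0x1C (hexadecimal) → 1×16 + 12 = 28 (decimal)
Start: 28
Convert the 1st prime (prime index) → 2 (decimal)
28 ÷ 2 = 14
14 × 2 = 28
Convert 0b100100 (binary) → 32 + 4 = 36 (decimal)
28 + 36 = 64
64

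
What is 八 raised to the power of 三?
Convert 八 (Chinese numeral) → 8 (decimal)
Convert 三 (Chinese numeral) → 3 (decimal)
Compute 8 ^ 3 = 512
512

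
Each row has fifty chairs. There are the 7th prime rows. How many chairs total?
Convert fifty (English words) → 50 (decimal)
Convert the 7th prime (prime index) → 17 (decimal)
Compute 50 × 17 = 850
850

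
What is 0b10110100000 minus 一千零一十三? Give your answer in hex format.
Convert 0b10110100000 (binary) → 1024 + 256 + 128 + 32 = 1440 (decimal)
Convert 一千零一十三 (Chinese numeral) → 1×1000 + 1×10 + 3 = 1013 (decimal)
Compute 1440 - 1013 = 427
Convert 427 (decimal) → 427 = 1×256 + 10×16 + 11 → 0x1AB (hexadecimal)
0x1AB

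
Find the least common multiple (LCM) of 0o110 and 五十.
Convert 0o110 (octal) → 1×64 + 1×8 = 72 (decimal)
Convert 五十 (Chinese numeral) → 5×10 = 50 (decimal)
Compute lcm(72, 50) = 1800
1800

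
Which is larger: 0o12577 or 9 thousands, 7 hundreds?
Convert 0o12577 (octal) → 1×4096 + 2×512 + 5×64 + 7×8 + 7 = 5503 (decimal)
Convert 9 thousands, 7 hundreds (place-value notation) → 9×1000 + 7×100 = 9700 (decimal)
Compare 5503 vs 9700: larger = 9700
9700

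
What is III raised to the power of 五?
Convert III (Roman numeral) → 1 + 1 + 1 = 3 (decimal)
Convert 五 (Chinese numeral) → 5 (decimal)
Compute 3 ^ 5 = 243
243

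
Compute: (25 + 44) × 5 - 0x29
Convert 0x29 (hexadecimal) → 2×16 + 9 = 41 (decimal)
Expression in decimal: (25 + 44) × 5 - 41
Parentheses first: 25 + 44 = 69
Multiply: 69 × 5 = 345
Subtract: 345 - 41 = 304
304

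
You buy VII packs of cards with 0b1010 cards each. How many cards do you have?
Convert 0b1010 (binary) → 8 + 2 = 10 (decimal)
Convert VII (Roman numeral) → 5 + 1 + 1 = 7 (decimal)
Compute 10 × 7 = 70
70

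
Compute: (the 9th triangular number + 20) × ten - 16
Convert the 9th triangular number (triangular index) → 9×10/2 = 45 (decimal)
Convert ten (English words) → 10 (decimal)
Expression in decimal: (45 + 20) × 10 - 16
Parentheses first: 45 + 20 = 65
Multiply: 65 × 10 = 650
Subtract: 650 - 16 = 634
634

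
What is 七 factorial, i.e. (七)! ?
Convert 七 (Chinese numeral) → 7 (decimal)
Compute 7! = 5040
5040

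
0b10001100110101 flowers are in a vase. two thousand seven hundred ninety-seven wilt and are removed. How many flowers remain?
Convert 0b10001100110101 (binary) → 8192 + 512 + 256 + 32 + 16 + 4 + 1 = 9013 (decimal)
Convert two thousand seven hundred ninety-seven (English words) → 2×1000 + 7×100 + 97 = 2797 (decimal)
Compute 9013 - 2797 = 6216
6216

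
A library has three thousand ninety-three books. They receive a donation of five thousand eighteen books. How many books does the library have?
Convert three thousand ninety-three (English words) → 3×1000 + 93 = 3093 (decimal)
Convert five thousand eighteen (English words) → 5×1000 + 18 = 5018 (decimal)
Compute 3093 + 5018 = 8111
8111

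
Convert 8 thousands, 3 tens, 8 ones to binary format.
Convert 8 thousands, 3 tens, 8 ones (place-value notation) → 8×1000 + 3×10 + 8 = 8038 (decimal)
Convert 8038 (decimal) → 8038 = 4096 + 2048 + 1024 + 512 + 256 + 64 + 32 + 4 + 2 → 0b1111101100110 (binary)
0b1111101100110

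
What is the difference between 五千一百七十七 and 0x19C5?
Convert 五千一百七十七 (Chinese numeral) → 5×1000 + 1×100 + 7×10 + 7 = 5177 (decimal)
Convert 0x19C5 (hexadecimal) → 1×4096 + 9×256 + 12×16 + 5 = 6597 (decimal)
Difference: |5177 - 6597| = 1420
1420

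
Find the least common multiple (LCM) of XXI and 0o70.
Convert XXI (Roman numeral) → 10 + 10 + 1 = 21 (decimal)
Convert 0o70 (octal) → 7×8 = 56 (decimal)
Compute lcm(21, 56) = 168
168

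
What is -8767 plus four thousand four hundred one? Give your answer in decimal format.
Convert four thousand four hundred one (English words) → 4×1000 + 4×100 + 1 = 4401 (decimal)
Compute -8767 + 4401 = -4366
-4366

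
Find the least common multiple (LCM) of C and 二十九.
Convert C (Roman numeral) → 100 (decimal)
Convert 二十九 (Chinese numeral) → 2×10 + 9 = 29 (decimal)
Compute lcm(100, 29) = 2900
2900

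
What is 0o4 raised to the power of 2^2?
Convert 0o4 (octal) → 4 (decimal)
Convert 2^2 (power) → 4 (decimal)
Compute 4 ^ 4 = 256
256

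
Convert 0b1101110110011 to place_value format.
Convert 0b1101110110011 (binary) → 4096 + 2048 + 512 + 256 + 128 + 32 + 16 + 2 + 1 = 7091 (decimal)
Convert 7091 (decimal) → 7091 = 7×1000 + 9×10 + 1 → 7 thousands, 9 tens, 1 one (place-value notation)
7 thousands, 9 tens, 1 one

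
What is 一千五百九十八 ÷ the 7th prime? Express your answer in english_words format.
Convert 一千五百九十八 (Chinese numeral) → 1×1000 + 5×100 + 9×10 + 8 = 1598 (decimal)
Convert the 7th prime (prime index) → 17 (decimal)
Compute 1598 ÷ 17 = 94
Convert 94 (decimal) → ninety-four (English words)
ninety-four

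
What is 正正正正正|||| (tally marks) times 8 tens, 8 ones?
Convert 正正正正正|||| (tally marks) → 5 + 5 + 5 + 5 + 5 + 4 = 29 (decimal)
Convert 8 tens, 8 ones (place-value notation) → 8×10 + 8 = 88 (decimal)
Compute 29 × 88 = 2552
2552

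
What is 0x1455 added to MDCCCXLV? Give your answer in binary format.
Convert 0x1455 (hexadecimal) → 1×4096 + 4×256 + 5×16 + 5 = 5205 (decimal)
Convert MDCCCXLV (Roman numeral) → 1000 + 500 + 100 + 100 + 100 + 40 + 5 = 1845 (decimal)
Compute 5205 + 1845 = 7050
Convert 7050 (decimal) → 7050 = 4096 + 2048 + 512 + 256 + 128 + 8 + 2 → 0b1101110001010 (binary)
0b1101110001010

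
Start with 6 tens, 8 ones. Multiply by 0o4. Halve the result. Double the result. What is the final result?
Convert 6 tens, 8 ones (place-value notation) → 6×10 + 8 = 68 (decimal)
Start: 68
Convert 0o4 (octal) → 4 (decimal)
68 × 4 = 272
272 ÷ 2 = 136
136 × 2 = 272
272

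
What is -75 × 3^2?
Convert 3^2 (power) → 9 (decimal)
Compute -75 × 9 = -675
-675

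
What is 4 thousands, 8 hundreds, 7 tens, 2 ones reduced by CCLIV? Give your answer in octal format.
Convert 4 thousands, 8 hundreds, 7 tens, 2 ones (place-value notation) → 4×1000 + 8×100 + 7×10 + 2 = 4872 (decimal)
Convert CCLIV (Roman numeral) → 100 + 100 + 50 + 4 = 254 (decimal)
Compute 4872 - 254 = 4618
Convert 4618 (decimal) → 4618 = 1×4096 + 1×512 + 1×8 + 2 → 0o11012 (octal)
0o11012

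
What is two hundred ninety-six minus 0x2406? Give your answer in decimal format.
Convert two hundred ninety-six (English words) → 2×100 + 96 = 296 (decimal)
Convert 0x2406 (hexadecimal) → 2×4096 + 4×256 + 6 = 9222 (decimal)
Compute 296 - 9222 = -8926
-8926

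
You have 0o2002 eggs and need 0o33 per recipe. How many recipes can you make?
Convert 0o2002 (octal) → 2×512 + 2 = 1026 (decimal)
Convert 0o33 (octal) → 3×8 + 3 = 27 (decimal)
Compute 1026 ÷ 27 = 38
38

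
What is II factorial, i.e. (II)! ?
Convert II (Roman numeral) → 1 + 1 = 2 (decimal)
Compute 2! = 2
2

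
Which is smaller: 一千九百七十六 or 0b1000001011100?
Convert 一千九百七十六 (Chinese numeral) → 1×1000 + 9×100 + 7×10 + 6 = 1976 (decimal)
Convert 0b1000001011100 (binary) → 4096 + 64 + 16 + 8 + 4 = 4188 (decimal)
Compare 1976 vs 4188: smaller = 1976
1976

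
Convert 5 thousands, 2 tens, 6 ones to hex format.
Convert 5 thousands, 2 tens, 6 ones (place-value notation) → 5×1000 + 2×10 + 6 = 5026 (decimal)
Convert 5026 (decimal) → 5026 = 1×4096 + 3×256 + 10×16 + 2 → 0x13A2 (hexadecimal)
0x13A2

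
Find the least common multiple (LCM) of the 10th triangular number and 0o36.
Convert the 10th triangular number (triangular index) → 10×11/2 = 55 (decimal)
Convert 0o36 (octal) → 3×8 + 6 = 30 (decimal)
Compute lcm(55, 30) = 330
330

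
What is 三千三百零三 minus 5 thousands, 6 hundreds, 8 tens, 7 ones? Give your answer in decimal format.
Convert 三千三百零三 (Chinese numeral) → 3×1000 + 3×100 + 3 = 3303 (decimal)
Convert 5 thousands, 6 hundreds, 8 tens, 7 ones (place-value notation) → 5×1000 + 6×100 + 8×10 + 7 = 5687 (decimal)
Compute 3303 - 5687 = -2384
-2384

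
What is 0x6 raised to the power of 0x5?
Convert 0x6 (hexadecimal) → 6 (decimal)
Convert 0x5 (hexadecimal) → 5 (decimal)
Compute 6 ^ 5 = 7776
7776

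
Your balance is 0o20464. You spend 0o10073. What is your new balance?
Convert 0o20464 (octal) → 2×4096 + 4×64 + 6×8 + 4 = 8500 (decimal)
Convert 0o10073 (octal) → 1×4096 + 7×8 + 3 = 4155 (decimal)
Compute 8500 - 4155 = 4345
4345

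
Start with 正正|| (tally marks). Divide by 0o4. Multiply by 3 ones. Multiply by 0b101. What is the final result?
Convert 正正|| (tally marks) → 5 + 5 + 2 = 12 (decimal)
Start: 12
Convert 0o4 (octal) → 4 (decimal)
12 ÷ 4 = 3
Convert 3 ones (place-value notation) → 3 (decimal)
3 × 3 = 9
Convert 0b101 (binary) → 4 + 1 = 5 (decimal)
9 × 5 = 45
45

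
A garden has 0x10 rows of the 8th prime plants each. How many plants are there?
Convert the 8th prime (prime index) → 19 (decimal)
Convert 0x10 (hexadecimal) → 1×16 = 16 (decimal)
Compute 19 × 16 = 304
304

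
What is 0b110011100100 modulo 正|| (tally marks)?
Convert 0b110011100100 (binary) → 2048 + 1024 + 128 + 64 + 32 + 4 = 3300 (decimal)
Convert 正|| (tally marks) → 5 + 2 = 7 (decimal)
Compute 3300 mod 7 = 3
3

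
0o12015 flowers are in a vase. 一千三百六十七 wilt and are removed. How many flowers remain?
Convert 0o12015 (octal) → 1×4096 + 2×512 + 1×8 + 5 = 5133 (decimal)
Convert 一千三百六十七 (Chinese numeral) → 1×1000 + 3×100 + 6×10 + 7 = 1367 (decimal)
Compute 5133 - 1367 = 3766
3766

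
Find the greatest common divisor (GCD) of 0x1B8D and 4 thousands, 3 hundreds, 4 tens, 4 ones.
Convert 0x1B8D (hexadecimal) → 1×4096 + 11×256 + 8×16 + 13 = 7053 (decimal)
Convert 4 thousands, 3 hundreds, 4 tens, 4 ones (place-value notation) → 4×1000 + 3×100 + 4×10 + 4 = 4344 (decimal)
Compute gcd(7053, 4344) = 3
3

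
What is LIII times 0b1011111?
Convert LIII (Roman numeral) → 50 + 1 + 1 + 1 = 53 (decimal)
Convert 0b1011111 (binary) → 64 + 16 + 8 + 4 + 2 + 1 = 95 (decimal)
Compute 53 × 95 = 5035
5035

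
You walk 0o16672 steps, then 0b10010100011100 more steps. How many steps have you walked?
Convert 0o16672 (octal) → 1×4096 + 6×512 + 6×64 + 7×8 + 2 = 7610 (decimal)
Convert 0b10010100011100 (binary) → 8192 + 1024 + 256 + 16 + 8 + 4 = 9500 (decimal)
Compute 7610 + 9500 = 17110
17110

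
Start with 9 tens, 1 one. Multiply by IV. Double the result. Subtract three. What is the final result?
Convert 9 tens, 1 one (place-value notation) → 9×10 + 1 = 91 (decimal)
Start: 91
Convert IV (Roman numeral) → 4 (decimal)
91 × 4 = 364
364 × 2 = 728
Convert three (English words) → 3 (decimal)
728 - 3 = 725
725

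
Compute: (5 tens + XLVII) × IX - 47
Convert 5 tens (place-value notation) → 5×10 = 50 (decimal)
Convert XLVII (Roman numeral) → 40 + 5 + 1 + 1 = 47 (decimal)
Convert IX (Roman numeral) → 9 (decimal)
Expression in decimal: (50 + 47) × 9 - 47
Parentheses first: 50 + 47 = 97
Multiply: 97 × 9 = 873
Subtract: 873 - 47 = 826
826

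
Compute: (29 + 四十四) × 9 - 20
Convert 四十四 (Chinese numeral) → 4×10 + 4 = 44 (decimal)
Expression in decimal: (29 + 44) × 9 - 20
Parentheses first: 29 + 44 = 73
Multiply: 73 × 9 = 657
Subtract: 657 - 20 = 637
637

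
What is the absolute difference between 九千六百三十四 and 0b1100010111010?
Convert 九千六百三十四 (Chinese numeral) → 9×1000 + 6×100 + 3×10 + 4 = 9634 (decimal)
Convert 0b1100010111010 (binary) → 4096 + 2048 + 128 + 32 + 16 + 8 + 2 = 6330 (decimal)
Compute |9634 - 6330| = 3304
3304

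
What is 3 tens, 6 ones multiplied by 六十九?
Convert 3 tens, 6 ones (place-value notation) → 3×10 + 6 = 36 (decimal)
Convert 六十九 (Chinese numeral) → 6×10 + 9 = 69 (decimal)
Compute 36 × 69 = 2484
2484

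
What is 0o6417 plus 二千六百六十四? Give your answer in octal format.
Convert 0o6417 (octal) → 6×512 + 4×64 + 1×8 + 7 = 3343 (decimal)
Convert 二千六百六十四 (Chinese numeral) → 2×1000 + 6×100 + 6×10 + 4 = 2664 (decimal)
Compute 3343 + 2664 = 6007
Convert 6007 (decimal) → 6007 = 1×4096 + 3×512 + 5×64 + 6×8 + 7 → 0o13567 (octal)
0o13567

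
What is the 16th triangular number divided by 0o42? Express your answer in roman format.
Convert the 16th triangular number (triangular index) → 16×17/2 = 136 (decimal)
Convert 0o42 (octal) → 4×8 + 2 = 34 (decimal)
Compute 136 ÷ 34 = 4
Convert 4 (decimal) → IV (Roman numeral)
IV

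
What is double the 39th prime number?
The 39th prime number = 167
Compute 167 × 2 = 334
334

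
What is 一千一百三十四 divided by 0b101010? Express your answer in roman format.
Convert 一千一百三十四 (Chinese numeral) → 1×1000 + 1×100 + 3×10 + 4 = 1134 (decimal)
Convert 0b101010 (binary) → 32 + 8 + 2 = 42 (decimal)
Compute 1134 ÷ 42 = 27
Convert 27 (decimal) → 27 = 10 + 10 + 5 + 1 + 1 → XXVII (Roman numeral)
XXVII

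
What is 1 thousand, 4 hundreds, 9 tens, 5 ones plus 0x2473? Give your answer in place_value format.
Convert 1 thousand, 4 hundreds, 9 tens, 5 ones (place-value notation) → 1×1000 + 4×100 + 9×10 + 5 = 1495 (decimal)
Convert 0x2473 (hexadecimal) → 2×4096 + 4×256 + 7×16 + 3 = 9331 (decimal)
Compute 1495 + 9331 = 10826
Convert 10826 (decimal) → 10826 = 10×1000 + 8×100 + 2×10 + 6 → 10 thousands, 8 hundreds, 2 tens, 6 ones (place-value notation)
10 thousands, 8 hundreds, 2 tens, 6 ones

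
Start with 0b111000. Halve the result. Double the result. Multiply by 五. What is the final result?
Convert 0b111000 (binary) → 32 + 16 + 8 = 56 (decimal)
Start: 56
56 ÷ 2 = 28
28 × 2 = 56
Convert 五 (Chinese numeral) → 5 (decimal)
56 × 5 = 280
280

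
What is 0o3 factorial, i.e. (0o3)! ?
Convert 0o3 (octal) → 3 (decimal)
Compute 3! = 6
6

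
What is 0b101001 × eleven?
Convert 0b101001 (binary) → 32 + 8 + 1 = 41 (decimal)
Convert eleven (English words) → 11 (decimal)
Compute 41 × 11 = 451
451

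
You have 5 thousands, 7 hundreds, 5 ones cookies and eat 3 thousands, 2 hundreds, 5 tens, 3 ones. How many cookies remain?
Convert 5 thousands, 7 hundreds, 5 ones (place-value notation) → 5×1000 + 7×100 + 5 = 5705 (decimal)
Convert 3 thousands, 2 hundreds, 5 tens, 3 ones (place-value notation) → 3×1000 + 2×100 + 5×10 + 3 = 3253 (decimal)
Compute 5705 - 3253 = 2452
2452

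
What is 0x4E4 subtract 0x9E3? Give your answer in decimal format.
Convert 0x4E4 (hexadecimal) → 4×256 + 14×16 + 4 = 1252 (decimal)
Convert 0x9E3 (hexadecimal) → 9×256 + 14×16 + 3 = 2531 (decimal)
Compute 1252 - 2531 = -1279
-1279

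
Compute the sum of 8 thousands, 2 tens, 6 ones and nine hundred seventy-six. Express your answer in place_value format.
Convert 8 thousands, 2 tens, 6 ones (place-value notation) → 8×1000 + 2×10 + 6 = 8026 (decimal)
Convert nine hundred seventy-six (English words) → 9×100 + 76 = 976 (decimal)
Compute 8026 + 976 = 9002
Convert 9002 (decimal) → 9002 = 9×1000 + 2 → 9 thousands, 2 ones (place-value notation)
9 thousands, 2 ones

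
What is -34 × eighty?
Convert eighty (English words) → 80 (decimal)
Compute -34 × 80 = -2720
-2720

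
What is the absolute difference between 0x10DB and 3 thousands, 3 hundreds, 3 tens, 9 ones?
Convert 0x10DB (hexadecimal) → 1×4096 + 13×16 + 11 = 4315 (decimal)
Convert 3 thousands, 3 hundreds, 3 tens, 9 ones (place-value notation) → 3×1000 + 3×100 + 3×10 + 9 = 3339 (decimal)
Compute |4315 - 3339| = 976
976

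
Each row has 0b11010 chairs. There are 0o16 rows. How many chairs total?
Convert 0b11010 (binary) → 16 + 8 + 2 = 26 (decimal)
Convert 0o16 (octal) → 1×8 + 6 = 14 (decimal)
Compute 26 × 14 = 364
364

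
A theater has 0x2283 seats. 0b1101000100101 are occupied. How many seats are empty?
Convert 0x2283 (hexadecimal) → 2×4096 + 2×256 + 8×16 + 3 = 8835 (decimal)
Convert 0b1101000100101 (binary) → 4096 + 2048 + 512 + 32 + 4 + 1 = 6693 (decimal)
Compute 8835 - 6693 = 2142
2142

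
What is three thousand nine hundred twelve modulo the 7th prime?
Convert three thousand nine hundred twelve (English words) → 3×1000 + 9×100 + 12 = 3912 (decimal)
Convert the 7th prime (prime index) → 17 (decimal)
Compute 3912 mod 17 = 2
2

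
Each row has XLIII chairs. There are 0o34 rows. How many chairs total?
Convert XLIII (Roman numeral) → 40 + 1 + 1 + 1 = 43 (decimal)
Convert 0o34 (octal) → 3×8 + 4 = 28 (decimal)
Compute 43 × 28 = 1204
1204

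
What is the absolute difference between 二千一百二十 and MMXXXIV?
Convert 二千一百二十 (Chinese numeral) → 2×1000 + 1×100 + 2×10 = 2120 (decimal)
Convert MMXXXIV (Roman numeral) → 1000 + 1000 + 10 + 10 + 10 + 4 = 2034 (decimal)
Compute |2120 - 2034| = 86
86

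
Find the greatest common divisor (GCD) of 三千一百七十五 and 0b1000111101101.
Convert 三千一百七十五 (Chinese numeral) → 3×1000 + 1×100 + 7×10 + 5 = 3175 (decimal)
Convert 0b1000111101101 (binary) → 4096 + 256 + 128 + 64 + 32 + 8 + 4 + 1 = 4589 (decimal)
Compute gcd(3175, 4589) = 1
1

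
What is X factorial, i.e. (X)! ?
Convert X (Roman numeral) → 10 (decimal)
Compute 10! = 3628800
3628800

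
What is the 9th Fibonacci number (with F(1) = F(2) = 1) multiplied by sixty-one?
Convert the 9th Fibonacci number (with F(1) = F(2) = 1) (Fibonacci index) → 1, 1, 2, 3, 5, 8, 13, 21, 34 → 34 (decimal)
Convert sixty-one (English words) → 61 (decimal)
Compute 34 × 61 = 2074
2074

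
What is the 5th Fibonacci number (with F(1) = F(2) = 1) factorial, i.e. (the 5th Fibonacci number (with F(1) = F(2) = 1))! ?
Convert the 5th Fibonacci number (with F(1) = F(2) = 1) (Fibonacci index) → 1, 1, 2, 3, 5 → 5 (decimal)
Compute 5! = 120
120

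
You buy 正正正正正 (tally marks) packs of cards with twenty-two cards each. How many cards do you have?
Convert twenty-two (English words) → 22 (decimal)
Convert 正正正正正 (tally marks) → 5 + 5 + 5 + 5 + 5 = 25 (decimal)
Compute 22 × 25 = 550
550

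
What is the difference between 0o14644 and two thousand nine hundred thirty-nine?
Convert 0o14644 (octal) → 1×4096 + 4×512 + 6×64 + 4×8 + 4 = 6564 (decimal)
Convert two thousand nine hundred thirty-nine (English words) → 2×1000 + 9×100 + 39 = 2939 (decimal)
Difference: |6564 - 2939| = 3625
3625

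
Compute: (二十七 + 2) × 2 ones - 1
Convert 二十七 (Chinese numeral) → 2×10 + 7 = 27 (decimal)
Convert 2 ones (place-value notation) → 2 (decimal)
Expression in decimal: (27 + 2) × 2 - 1
Parentheses first: 27 + 2 = 29
Multiply: 29 × 2 = 58
Subtract: 58 - 1 = 57
57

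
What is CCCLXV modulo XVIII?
Convert CCCLXV (Roman numeral) → 100 + 100 + 100 + 50 + 10 + 5 = 365 (decimal)
Convert XVIII (Roman numeral) → 10 + 5 + 1 + 1 + 1 = 18 (decimal)
Compute 365 mod 18 = 5
5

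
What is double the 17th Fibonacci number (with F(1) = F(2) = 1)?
The 17th Fibonacci number (with F(1) = F(2) = 1) = 1597
Compute 1597 × 2 = 3194
3194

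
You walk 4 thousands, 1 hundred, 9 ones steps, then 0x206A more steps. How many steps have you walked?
Convert 4 thousands, 1 hundred, 9 ones (place-value notation) → 4×1000 + 1×100 + 9 = 4109 (decimal)
Convert 0x206A (hexadecimal) → 2×4096 + 6×16 + 10 = 8298 (decimal)
Compute 4109 + 8298 = 12407
12407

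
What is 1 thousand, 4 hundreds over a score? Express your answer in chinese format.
Convert 1 thousand, 4 hundreds (place-value notation) → 1×1000 + 4×100 = 1400 (decimal)
Convert a score (colloquial) → 20 (decimal)
Compute 1400 ÷ 20 = 70
Convert 70 (decimal) → 70 = 7×10 → 七十 (Chinese numeral)
七十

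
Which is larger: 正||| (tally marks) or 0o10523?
Convert 正||| (tally marks) → 5 + 3 = 8 (decimal)
Convert 0o10523 (octal) → 1×4096 + 5×64 + 2×8 + 3 = 4435 (decimal)
Compare 8 vs 4435: larger = 4435
4435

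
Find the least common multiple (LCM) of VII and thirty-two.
Convert VII (Roman numeral) → 5 + 1 + 1 = 7 (decimal)
Convert thirty-two (English words) → 32 (decimal)
Compute lcm(7, 32) = 224
224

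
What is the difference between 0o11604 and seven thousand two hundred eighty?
Convert 0o11604 (octal) → 1×4096 + 1×512 + 6×64 + 4 = 4996 (decimal)
Convert seven thousand two hundred eighty (English words) → 7×1000 + 2×100 + 80 = 7280 (decimal)
Difference: |4996 - 7280| = 2284
2284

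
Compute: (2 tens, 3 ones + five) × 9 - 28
Convert 2 tens, 3 ones (place-value notation) → 2×10 + 3 = 23 (decimal)
Convert five (English words) → 5 (decimal)
Expression in decimal: (23 + 5) × 9 - 28
Parentheses first: 23 + 5 = 28
Multiply: 28 × 9 = 252
Subtract: 252 - 28 = 224
224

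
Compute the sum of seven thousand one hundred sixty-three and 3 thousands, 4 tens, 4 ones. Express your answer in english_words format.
Convert seven thousand one hundred sixty-three (English words) → 7×1000 + 1×100 + 63 = 7163 (decimal)
Convert 3 thousands, 4 tens, 4 ones (place-value notation) → 3×1000 + 4×10 + 4 = 3044 (decimal)
Compute 7163 + 3044 = 10207
Convert 10207 (decimal) → 10207 = 10×1000 + 2×100 + 7 → ten thousand two hundred seven (English words)
ten thousand two hundred seven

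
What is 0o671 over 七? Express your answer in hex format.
Convert 0o671 (octal) → 6×64 + 7×8 + 1 = 441 (decimal)
Convert 七 (Chinese numeral) → 7 (decimal)
Compute 441 ÷ 7 = 63
Convert 63 (decimal) → 63 = 3×16 + 15 → 0x3F (hexadecimal)
0x3F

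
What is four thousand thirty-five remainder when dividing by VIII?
Convert four thousand thirty-five (English words) → 4×1000 + 35 = 4035 (decimal)
Convert VIII (Roman numeral) → 5 + 1 + 1 + 1 = 8 (decimal)
Compute 4035 mod 8 = 3
3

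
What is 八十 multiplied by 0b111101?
Convert 八十 (Chinese numeral) → 8×10 = 80 (decimal)
Convert 0b111101 (binary) → 32 + 16 + 8 + 4 + 1 = 61 (decimal)
Compute 80 × 61 = 4880
4880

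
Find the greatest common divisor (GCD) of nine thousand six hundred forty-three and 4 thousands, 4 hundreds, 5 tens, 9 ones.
Convert nine thousand six hundred forty-three (English words) → 9×1000 + 6×100 + 43 = 9643 (decimal)
Convert 4 thousands, 4 hundreds, 5 tens, 9 ones (place-value notation) → 4×1000 + 4×100 + 5×10 + 9 = 4459 (decimal)
Compute gcd(9643, 4459) = 1
1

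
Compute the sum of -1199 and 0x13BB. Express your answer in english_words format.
Convert 0x13BB (hexadecimal) → 1×4096 + 3×256 + 11×16 + 11 = 5051 (decimal)
Compute -1199 + 5051 = 3852
Convert 3852 (decimal) → 3852 = 3×1000 + 8×100 + 52 → three thousand eight hundred fifty-two (English words)
three thousand eight hundred fifty-two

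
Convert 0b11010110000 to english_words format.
Convert 0b11010110000 (binary) → 1024 + 512 + 128 + 32 + 16 = 1712 (decimal)
Convert 1712 (decimal) → 1712 = 1×1000 + 7×100 + 12 → one thousand seven hundred twelve (English words)
one thousand seven hundred twelve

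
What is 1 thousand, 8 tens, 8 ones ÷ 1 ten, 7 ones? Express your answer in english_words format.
Convert 1 thousand, 8 tens, 8 ones (place-value notation) → 1×1000 + 8×10 + 8 = 1088 (decimal)
Convert 1 ten, 7 ones (place-value notation) → 1×10 + 7 = 17 (decimal)
Compute 1088 ÷ 17 = 64
Convert 64 (decimal) → sixty-four (English words)
sixty-four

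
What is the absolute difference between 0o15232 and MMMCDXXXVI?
Convert 0o15232 (octal) → 1×4096 + 5×512 + 2×64 + 3×8 + 2 = 6810 (decimal)
Convert MMMCDXXXVI (Roman numeral) → 1000 + 1000 + 1000 + 400 + 10 + 10 + 10 + 5 + 1 = 3436 (decimal)
Compute |6810 - 3436| = 3374
3374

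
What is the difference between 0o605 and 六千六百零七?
Convert 0o605 (octal) → 6×64 + 5 = 389 (decimal)
Convert 六千六百零七 (Chinese numeral) → 6×1000 + 6×100 + 7 = 6607 (decimal)
Difference: |389 - 6607| = 6218
6218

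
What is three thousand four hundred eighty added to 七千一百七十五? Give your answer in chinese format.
Convert three thousand four hundred eighty (English words) → 3×1000 + 4×100 + 80 = 3480 (decimal)
Convert 七千一百七十五 (Chinese numeral) → 7×1000 + 1×100 + 7×10 + 5 = 7175 (decimal)
Compute 3480 + 7175 = 10655
Convert 10655 (decimal) → 10655 = 1×10000 + 6×100 + 5×10 + 5 → 一万零六百五十五 (Chinese numeral)
一万零六百五十五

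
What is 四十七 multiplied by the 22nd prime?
Convert 四十七 (Chinese numeral) → 4×10 + 7 = 47 (decimal)
Convert the 22nd prime (prime index) → 79 (decimal)
Compute 47 × 79 = 3713
3713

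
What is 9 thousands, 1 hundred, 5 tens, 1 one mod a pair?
Convert 9 thousands, 1 hundred, 5 tens, 1 one (place-value notation) → 9×1000 + 1×100 + 5×10 + 1 = 9151 (decimal)
Convert a pair (colloquial) → 2 (decimal)
Compute 9151 mod 2 = 1
1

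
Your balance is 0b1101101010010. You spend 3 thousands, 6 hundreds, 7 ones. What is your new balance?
Convert 0b1101101010010 (binary) → 4096 + 2048 + 512 + 256 + 64 + 16 + 2 = 6994 (decimal)
Convert 3 thousands, 6 hundreds, 7 ones (place-value notation) → 3×1000 + 6×100 + 7 = 3607 (decimal)
Compute 6994 - 3607 = 3387
3387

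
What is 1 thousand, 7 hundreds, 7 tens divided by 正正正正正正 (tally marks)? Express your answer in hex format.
Convert 1 thousand, 7 hundreds, 7 tens (place-value notation) → 1×1000 + 7×100 + 7×10 = 1770 (decimal)
Convert 正正正正正正 (tally marks) → 5 + 5 + 5 + 5 + 5 + 5 = 30 (decimal)
Compute 1770 ÷ 30 = 59
Convert 59 (decimal) → 59 = 3×16 + 11 → 0x3B (hexadecimal)
0x3B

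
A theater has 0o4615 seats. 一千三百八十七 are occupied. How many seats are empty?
Convert 0o4615 (octal) → 4×512 + 6×64 + 1×8 + 5 = 2445 (decimal)
Convert 一千三百八十七 (Chinese numeral) → 1×1000 + 3×100 + 8×10 + 7 = 1387 (decimal)
Compute 2445 - 1387 = 1058
1058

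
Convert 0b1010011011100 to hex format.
Convert 0b1010011011100 (binary) → 4096 + 1024 + 128 + 64 + 16 + 8 + 4 = 5340 (decimal)
Convert 5340 (decimal) → 5340 = 1×4096 + 4×256 + 13×16 + 12 → 0x14DC (hexadecimal)
0x14DC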